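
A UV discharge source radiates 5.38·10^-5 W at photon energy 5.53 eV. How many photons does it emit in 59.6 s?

3.62·10^15 photons

Total energy: E_total = P·t = 5.38·10^-5 × 59.6 = 0.003206 J.
Per-photon energy: E = 8.860·10^-19 J.
N = E_total / E_photon = 3.62·10^15.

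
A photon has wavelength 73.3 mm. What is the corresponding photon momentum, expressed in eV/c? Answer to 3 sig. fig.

1.69 × 10^-5 eV/c

Convert to SI: λ = 73.3 mm = 0.0733 m.
The photon relation is p = h/λ, giving p = 9.040 × 10^-33 kg·m/s.
Converting to eV/c: p = 1.691 × 10^-5 eV/c ≈ 1.69 × 10^-5 eV/c.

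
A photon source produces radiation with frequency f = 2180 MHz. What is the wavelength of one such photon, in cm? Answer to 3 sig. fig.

13.8 cm

Convert to SI: f = 2180 MHz = 2.18e9 Hz.
For a photon λ = c/f, so λ = 0.1375 m.
Converting to cm: λ = 13.75 cm ≈ 13.8 cm.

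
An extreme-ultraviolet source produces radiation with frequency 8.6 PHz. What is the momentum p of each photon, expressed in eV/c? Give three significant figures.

35.6 eV/c

In SI units: f = 8.6 PHz = 8.6 × 10^15 Hz.
Apply p = hf/c: p = 1.901 × 10^-26 kg·m/s.
Converting to eV/c: p = 35.57 eV/c ≈ 35.6 eV/c.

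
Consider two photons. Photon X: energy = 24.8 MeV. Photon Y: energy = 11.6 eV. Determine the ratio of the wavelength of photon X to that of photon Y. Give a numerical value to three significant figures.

λ_X = 4.999e-14 m (from energy = 24.8 MeV, via λ = hc/E).
λ_Y = 1.069e-7 m (from energy = 11.6 eV, via λ = hc/E).
Ratio = 4.999e-14 / 1.069e-7 = 4.68e-7.

4.68e-7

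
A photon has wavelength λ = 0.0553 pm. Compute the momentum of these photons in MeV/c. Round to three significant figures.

Use h = 6.62607015e-34 J·s, c = 2.99792458e8 m/s, 1 eV = 1.602176634e-19 J.
Convert to SI: λ = 0.0553 pm = 5.53e-14 m.
For a photon p = h/λ, so p = 1.198e-20 kg·m/s.
Converting to MeV/c: p = 22.42 MeV/c ≈ 22.4 MeV/c.

22.4 MeV/c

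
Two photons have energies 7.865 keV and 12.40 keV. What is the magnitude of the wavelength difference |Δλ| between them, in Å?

0.577 Å

Using λ = hc/E: λ₁ = 1.5764 × 10^-10 m, λ₂ = 9.9987 × 10^-11 m.
|Δλ| = |1.5764 × 10^-10 − 9.9987 × 10^-11| = 5.77 × 10^-11 m = 0.577 Å.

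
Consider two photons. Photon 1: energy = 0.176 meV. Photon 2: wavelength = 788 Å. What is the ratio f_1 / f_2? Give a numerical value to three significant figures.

1.12e-5

f_1 = 4.256e10 Hz (from energy = 0.176 meV, via f = E/h).
f_2 = 3.804e15 Hz (from wavelength = 788 Å, via f = c/λ).
Ratio = 4.256e10 / 3.804e15 = 1.12e-5.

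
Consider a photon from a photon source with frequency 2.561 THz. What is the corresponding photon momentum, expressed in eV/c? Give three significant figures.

0.0106 eV/c

Use h = 6.62607015e-34 J·s, c = 2.99792458e8 m/s, 1 eV = 1.602176634e-19 J.
Convert to SI: f = 2.561 THz = 2.561e12 Hz.
Apply p = hf/c: p = 5.660e-30 kg·m/s.
Converting to eV/c: p = 0.01059 eV/c ≈ 0.0106 eV/c.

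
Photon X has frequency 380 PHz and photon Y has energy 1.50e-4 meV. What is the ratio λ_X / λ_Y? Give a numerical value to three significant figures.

9.54e-11

λ_X = 7.889e-10 m (from frequency = 380 PHz, via λ = c/f).
λ_Y = 8.266 m (from energy = 1.50e-4 meV, via λ = hc/E).
Ratio = 7.889e-10 / 8.266 = 9.54e-11.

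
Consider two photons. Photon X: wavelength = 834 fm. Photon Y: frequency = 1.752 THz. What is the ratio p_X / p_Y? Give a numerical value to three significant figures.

2.05 × 10^8

p_X = 7.945 × 10^-22 kg·m/s (from wavelength = 834 fm, via p = h/λ).
p_Y = 3.872 × 10^-30 kg·m/s (from frequency = 1.752 THz, via p = hf/c).
Ratio = 7.945 × 10^-22 / 3.872 × 10^-30 = 2.05 × 10^8.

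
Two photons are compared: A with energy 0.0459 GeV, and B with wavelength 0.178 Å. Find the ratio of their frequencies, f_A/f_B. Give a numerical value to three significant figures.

659

f_A = 1.110 × 10^22 Hz (from energy = 0.0459 GeV, via f = E/h).
f_B = 1.684 × 10^19 Hz (from wavelength = 0.178 Å, via f = c/λ).
Ratio = 1.110 × 10^22 / 1.684 × 10^19 = 659.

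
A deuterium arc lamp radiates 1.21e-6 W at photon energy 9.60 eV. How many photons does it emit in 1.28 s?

Total energy: E_total = P·t = 1.21e-6 × 1.28 = 1.549e-6 J.
Per-photon energy: E = 1.538e-18 J.
N = E_total / E_photon = 1.01e12.

1.01e12 photons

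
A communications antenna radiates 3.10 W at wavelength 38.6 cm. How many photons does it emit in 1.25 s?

7.53 × 10^24 photons

Total energy: E_total = P·t = 3.10 × 1.25 = 3.875 J.
Per-photon energy: E = 5.146 × 10^-25 J.
N = E_total / E_photon = 7.53 × 10^24.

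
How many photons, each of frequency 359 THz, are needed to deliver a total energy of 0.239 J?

1.00·10^18 photons

Per-photon energy: E = 2.379·10^-19 J (from frequency = 359 THz).
N = E_total / E_photon = 0.239 J / 2.379·10^-19 J = 1.00·10^18.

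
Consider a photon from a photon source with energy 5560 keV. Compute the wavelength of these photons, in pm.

0.223 pm

First convert: E = 5560 keV = 8.9081e-13 J.
Since λ = hc/E for a photon, λ = 2.230e-13 m.
Converting to pm: λ = 0.2230 pm ≈ 0.223 pm.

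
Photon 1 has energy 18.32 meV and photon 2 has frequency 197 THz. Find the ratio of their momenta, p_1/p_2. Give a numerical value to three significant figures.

p_1 = 9.791e-30 kg·m/s (from energy = 18.32 meV, via p = E/c).
p_2 = 4.354e-28 kg·m/s (from frequency = 197 THz, via p = hf/c).
Ratio = 9.791e-30 / 4.354e-28 = 0.0225.

0.0225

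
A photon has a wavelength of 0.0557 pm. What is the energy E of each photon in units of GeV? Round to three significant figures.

0.0223 GeV

In SI units: λ = 0.0557 pm = 5.57 × 10^-14 m.
Since E = hc/λ for a photon, E = 3.566 × 10^-12 J.
Converting to GeV: E = 0.02226 GeV ≈ 0.0223 GeV.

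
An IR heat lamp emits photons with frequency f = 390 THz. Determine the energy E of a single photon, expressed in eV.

1.61 eV

Take h = 6.62607015e-34 J·s, 1 eV = 1.602176634e-19 J.
Convert to SI: f = 390 THz = 3.90e14 Hz.
Since E = hf for a photon, E = 2.584e-19 J.
Converting to eV: E = 1.613 eV ≈ 1.61 eV.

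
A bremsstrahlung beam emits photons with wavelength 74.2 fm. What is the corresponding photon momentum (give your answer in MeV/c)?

Take h = 6.62607015e-34 J·s, c = 2.99792458e8 m/s, 1 eV = 1.602176634e-19 J.
In SI units: λ = 74.2 fm = 7.42e-14 m.
Since p = h/λ for a photon, p = 8.930e-21 kg·m/s.
Converting to MeV/c: p = 16.71 MeV/c ≈ 16.7 MeV/c.

16.7 MeV/c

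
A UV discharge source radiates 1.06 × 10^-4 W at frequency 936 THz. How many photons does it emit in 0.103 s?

1.76 × 10^13 photons

Total energy: E_total = P·t = 1.06 × 10^-4 × 0.103 = 1.092 × 10^-5 J.
Per-photon energy: E = 6.202 × 10^-19 J.
N = E_total / E_photon = 1.76 × 10^13.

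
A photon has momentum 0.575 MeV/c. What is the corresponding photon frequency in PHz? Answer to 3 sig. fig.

1.39 × 10^5 PHz

Convert to SI: p = 0.575 MeV/c = 3.0730 × 10^-22 kg·m/s.
The photon relation is f = pc/h, giving f = 1.390 × 10^20 Hz.
Converting to PHz: f = 139000 PHz ≈ 1.39 × 10^5 PHz.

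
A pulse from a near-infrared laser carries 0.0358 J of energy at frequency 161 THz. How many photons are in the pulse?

Per-photon energy: E = 1.067e-19 J (from frequency = 161 THz).
N = E_total / E_photon = 0.0358 J / 1.067e-19 J = 3.36e17.

3.36e17 photons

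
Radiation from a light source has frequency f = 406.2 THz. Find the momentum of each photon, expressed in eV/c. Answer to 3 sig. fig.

First convert: f = 406.2 THz = 4.062 × 10^14 Hz.
Since p = hf/c for a photon, p = 8.978 × 10^-28 kg·m/s.
Converting to eV/c: p = 1.680 eV/c ≈ 1.68 eV/c.

1.68 eV/c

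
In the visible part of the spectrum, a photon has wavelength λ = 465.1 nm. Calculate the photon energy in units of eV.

2.67 eV

Convert to SI: λ = 465.1 nm = 4.651·10^-7 m.
Since E = hc/λ for a photon, E = 4.271·10^-19 J.
Converting to eV: E = 2.666 eV ≈ 2.67 eV.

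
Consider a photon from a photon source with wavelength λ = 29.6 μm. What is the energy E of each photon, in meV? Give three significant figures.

First convert: λ = 29.6 μm = 2.96·10^-5 m.
For a photon E = hc/λ, so E = 6.711·10^-21 J.
Converting to meV: E = 41.89 meV ≈ 41.9 meV.

41.9 meV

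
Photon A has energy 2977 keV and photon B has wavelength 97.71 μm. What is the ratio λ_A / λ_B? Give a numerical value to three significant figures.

λ_A = 4.165e-13 m (from energy = 2977 keV, via λ = hc/E).
λ_B = 9.771e-5 m (from wavelength = 97.71 μm, via λ given directly).
Ratio = 4.165e-13 / 9.771e-5 = 4.26e-9.

4.26e-9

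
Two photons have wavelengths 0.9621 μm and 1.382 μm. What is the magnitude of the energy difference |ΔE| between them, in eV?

Using E = hc/λ: E₁ = 2.0647 × 10^-19 J, E₂ = 1.4374 × 10^-19 J.
|ΔE| = |2.0647 × 10^-19 − 1.4374 × 10^-19| = 6.27 × 10^-20 J = 0.392 eV.

0.392 eV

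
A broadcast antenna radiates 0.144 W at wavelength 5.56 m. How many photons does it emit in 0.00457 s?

1.84e22 photons

Total energy: E_total = P·t = 0.144 × 0.00457 = 6.581e-4 J.
Per-photon energy: E = 3.573e-26 J.
N = E_total / E_photon = 1.84e22.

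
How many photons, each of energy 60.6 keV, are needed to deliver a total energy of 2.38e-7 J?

2.45e7 photons

Per-photon energy: E = 9.709e-15 J (from energy = 60.6 keV).
N = E_total / E_photon = 2.38e-7 J / 9.709e-15 J = 2.45e7.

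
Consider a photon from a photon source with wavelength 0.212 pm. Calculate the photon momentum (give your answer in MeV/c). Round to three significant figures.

5.85 MeV/c

Use h = 6.62607015 × 10^-34 J·s, c = 2.99792458 × 10^8 m/s, 1 eV = 1.602176634 × 10^-19 J.
In SI units: λ = 0.212 pm = 2.12 × 10^-13 m.
Since p = h/λ for a photon, p = 3.126 × 10^-21 kg·m/s.
Converting to MeV/c: p = 5.848 MeV/c ≈ 5.85 MeV/c.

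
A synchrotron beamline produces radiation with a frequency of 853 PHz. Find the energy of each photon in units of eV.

In SI units: f = 853 PHz = 8.53e17 Hz.
Since E = hf for a photon, E = 5.652e-16 J.
Converting to eV: E = 3528 eV ≈ 3530 eV.

3530 eV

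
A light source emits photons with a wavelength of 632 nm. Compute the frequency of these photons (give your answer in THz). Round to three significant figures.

Use c = 2.99792458 × 10^8 m/s.
Convert to SI: λ = 632 nm = 6.32 × 10^-7 m.
Since f = c/λ for a photon, f = 4.744 × 10^14 Hz.
Converting to THz: f = 474.4 THz ≈ 474 THz.

474 THz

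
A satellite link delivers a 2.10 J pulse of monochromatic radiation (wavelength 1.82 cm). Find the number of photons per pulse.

Per-photon energy: E = 1.091e-23 J (from wavelength = 1.82 cm).
N = E_total / E_photon = 2.10 J / 1.091e-23 J = 1.92e23.

1.92e23 photons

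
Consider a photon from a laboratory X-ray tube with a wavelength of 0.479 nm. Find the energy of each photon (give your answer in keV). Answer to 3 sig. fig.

Take h = 6.62607015 × 10^-34 J·s, c = 2.99792458 × 10^8 m/s, 1 eV = 1.602176634 × 10^-19 J.
Convert to SI: λ = 0.479 nm = 4.79 × 10^-10 m.
The photon relation is E = hc/λ, giving E = 4.147 × 10^-16 J.
Converting to keV: E = 2.588 keV ≈ 2.59 keV.

2.59 keV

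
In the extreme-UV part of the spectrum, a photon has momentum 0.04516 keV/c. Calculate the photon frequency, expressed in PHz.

Take h = 6.62607015e-34 J·s, c = 2.99792458e8 m/s, 1 eV = 1.602176634e-19 J.
In SI units: p = 0.04516 keV/c = 2.4135e-26 kg·m/s.
Apply f = pc/h: f = 1.092e16 Hz.
Converting to PHz: f = 10.92 PHz ≈ 10.9 PHz.

10.9 PHz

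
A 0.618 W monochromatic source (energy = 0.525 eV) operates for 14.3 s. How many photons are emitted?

1.05·10^20 photons

Total energy: E_total = P·t = 0.618 × 14.3 = 8.837 J.
Per-photon energy: E = 8.411·10^-20 J.
N = E_total / E_photon = 1.05·10^20.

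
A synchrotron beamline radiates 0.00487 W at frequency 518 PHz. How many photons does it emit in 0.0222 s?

Total energy: E_total = P·t = 0.00487 × 0.0222 = 1.081e-4 J.
Per-photon energy: E = 3.432e-16 J.
N = E_total / E_photon = 3.15e11.

3.15e11 photons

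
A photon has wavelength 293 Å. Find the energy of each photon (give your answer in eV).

First convert: λ = 293 Å = 2.93 × 10^-8 m.
Since E = hc/λ for a photon, E = 6.780 × 10^-18 J.
Converting to eV: E = 42.32 eV ≈ 42.3 eV.

42.3 eV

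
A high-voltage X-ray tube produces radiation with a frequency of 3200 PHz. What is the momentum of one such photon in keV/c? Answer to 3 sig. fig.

Convert to SI: f = 3200 PHz = 3.2·10^18 Hz.
For a photon p = hf/c, so p = 7.073·10^-24 kg·m/s.
Converting to keV/c: p = 13.23 keV/c ≈ 13.2 keV/c.

13.2 keV/c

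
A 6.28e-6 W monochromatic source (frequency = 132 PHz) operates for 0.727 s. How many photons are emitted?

Total energy: E_total = P·t = 6.28e-6 × 0.727 = 4.566e-6 J.
Per-photon energy: E = 8.746e-17 J.
N = E_total / E_photon = 5.22e10.

5.22e10 photons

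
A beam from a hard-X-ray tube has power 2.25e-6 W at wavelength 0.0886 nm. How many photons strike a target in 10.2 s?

1.02e10 photons

Total energy: E_total = P·t = 2.25e-6 × 10.2 = 2.295e-5 J.
Per-photon energy: E = 2.242e-15 J.
N = E_total / E_photon = 1.02e10.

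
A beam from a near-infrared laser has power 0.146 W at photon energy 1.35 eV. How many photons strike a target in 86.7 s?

5.85 × 10^19 photons

Total energy: E_total = P·t = 0.146 × 86.7 = 12.66 J.
Per-photon energy: E = 2.163 × 10^-19 J.
N = E_total / E_photon = 5.85 × 10^19.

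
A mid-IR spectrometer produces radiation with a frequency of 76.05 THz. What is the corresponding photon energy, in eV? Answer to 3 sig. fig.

0.315 eV

Take h = 6.62607015·10^-34 J·s, 1 eV = 1.602176634·10^-19 J.
First convert: f = 76.05 THz = 7.605·10^13 Hz.
Since E = hf for a photon, E = 5.039·10^-20 J.
Converting to eV: E = 0.3145 eV ≈ 0.315 eV.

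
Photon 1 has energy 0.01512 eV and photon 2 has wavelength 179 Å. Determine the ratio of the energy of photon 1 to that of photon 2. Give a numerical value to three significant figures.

E_1 = 2.422 × 10^-21 J (from energy = 0.01512 eV, via E given directly).
E_2 = 1.110 × 10^-17 J (from wavelength = 179 Å, via E = hc/λ).
Ratio = 2.422 × 10^-21 / 1.110 × 10^-17 = 2.18 × 10^-4.

2.18 × 10^-4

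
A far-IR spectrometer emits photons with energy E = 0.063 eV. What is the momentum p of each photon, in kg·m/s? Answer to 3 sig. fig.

3.37 × 10^-29 kg·m/s

In SI units: E = 0.063 eV = 1.0094 × 10^-20 J.
For a photon p = E/c, so p = 3.367 × 10^-29 kg·m/s.
So p ≈ 3.37 × 10^-29 kg·m/s.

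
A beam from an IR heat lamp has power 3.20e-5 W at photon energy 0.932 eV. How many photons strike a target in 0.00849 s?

Total energy: E_total = P·t = 3.20e-5 × 0.00849 = 2.717e-7 J.
Per-photon energy: E = 1.493e-19 J.
N = E_total / E_photon = 1.82e12.

1.82e12 photons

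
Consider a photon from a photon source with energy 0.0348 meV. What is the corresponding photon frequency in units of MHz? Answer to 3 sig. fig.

8410 MHz

In SI units: E = 0.0348 meV = 5.5756·10^-24 J.
Since f = E/h for a photon, f = 8.415·10^9 Hz.
Converting to MHz: f = 8415 MHz ≈ 8410 MHz.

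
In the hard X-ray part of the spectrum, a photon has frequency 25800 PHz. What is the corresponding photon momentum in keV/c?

Convert to SI: f = 25800 PHz = 2.58 × 10^19 Hz.
For a photon p = hf/c, so p = 5.702 × 10^-23 kg·m/s.
Converting to keV/c: p = 106.7 keV/c ≈ 107 keV/c.

107 keV/c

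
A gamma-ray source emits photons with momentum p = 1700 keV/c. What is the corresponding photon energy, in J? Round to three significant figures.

(c = 2.99792458e8 m/s, 1 eV = 1.602176634e-19 J.)
Convert to SI: p = 1700 keV/c = 9.0853e-22 kg·m/s.
For a photon E = pc, so E = 2.724e-13 J.
So E ≈ 2.72e-13 J.

2.72e-13 J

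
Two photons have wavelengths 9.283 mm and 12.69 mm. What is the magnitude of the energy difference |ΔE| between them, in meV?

0.0359 meV

Using E = hc/λ: E₁ = 2.1399·10^-23 J, E₂ = 1.5654·10^-23 J.
|ΔE| = |2.1399·10^-23 − 1.5654·10^-23| = 5.75·10^-24 J = 0.0359 meV.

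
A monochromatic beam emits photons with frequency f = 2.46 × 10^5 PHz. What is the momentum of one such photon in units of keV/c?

1020 keV/c

(h = 6.62607015 × 10^-34 J·s, c = 2.99792458 × 10^8 m/s, 1 eV = 1.602176634 × 10^-19 J.)
In SI units: f = 2.46 × 10^5 PHz = 2.46 × 10^20 Hz.
Since p = hf/c for a photon, p = 5.437 × 10^-22 kg·m/s.
Converting to keV/c: p = 1017 keV/c ≈ 1020 keV/c.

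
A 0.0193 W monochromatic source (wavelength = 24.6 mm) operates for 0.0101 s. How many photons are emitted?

2.41e19 photons

Total energy: E_total = P·t = 0.0193 × 0.0101 = 1.949e-4 J.
Per-photon energy: E = 8.075e-24 J.
N = E_total / E_photon = 2.41e19.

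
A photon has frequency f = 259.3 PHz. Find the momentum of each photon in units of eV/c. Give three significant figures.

Convert to SI: f = 259.3 PHz = 2.593 × 10^17 Hz.
Since p = hf/c for a photon, p = 5.731 × 10^-25 kg·m/s.
Converting to eV/c: p = 1072 eV/c ≈ 1070 eV/c.

1070 eV/c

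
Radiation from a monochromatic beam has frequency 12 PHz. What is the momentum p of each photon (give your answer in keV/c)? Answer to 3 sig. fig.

0.0496 keV/c

Use h = 6.62607015 × 10^-34 J·s, c = 2.99792458 × 10^8 m/s, 1 eV = 1.602176634 × 10^-19 J.
In SI units: f = 12 PHz = 1.2 × 10^16 Hz.
The photon relation is p = hf/c, giving p = 2.652 × 10^-26 kg·m/s.
Converting to keV/c: p = 0.04963 keV/c ≈ 0.0496 keV/c.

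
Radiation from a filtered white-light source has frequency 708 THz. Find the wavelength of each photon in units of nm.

423 nm

Use c = 2.99792458e8 m/s.
First convert: f = 708 THz = 7.08e14 Hz.
Apply λ = c/f: λ = 4.234e-7 m.
Converting to nm: λ = 423.4 nm ≈ 423 nm.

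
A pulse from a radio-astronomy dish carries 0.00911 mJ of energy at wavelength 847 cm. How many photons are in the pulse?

Per-photon energy: E = 2.345 × 10^-26 J (from wavelength = 847 cm).
N = E_total / E_photon = 9.11 × 10^-6 J / 2.345 × 10^-26 J = 3.88 × 10^20.

3.88 × 10^20 photons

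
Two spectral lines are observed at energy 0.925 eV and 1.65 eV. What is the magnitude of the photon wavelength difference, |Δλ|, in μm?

0.589 μm

Using λ = hc/E: λ₁ = 1.340e-6 m, λ₂ = 7.514e-7 m.
|Δλ| = |1.340e-6 − 7.514e-7| = 5.89e-7 m = 0.589 μm.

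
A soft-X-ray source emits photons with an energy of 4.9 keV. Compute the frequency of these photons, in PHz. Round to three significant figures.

First convert: E = 4.9 keV = 7.8507 × 10^-16 J.
Since f = E/h for a photon, f = 1.185 × 10^18 Hz.
Converting to PHz: f = 1185 PHz ≈ 1180 PHz.

1180 PHz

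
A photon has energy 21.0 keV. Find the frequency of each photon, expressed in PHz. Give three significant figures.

5080 PHz

(h = 6.62607015e-34 J·s, 1 eV = 1.602176634e-19 J.)
Convert to SI: E = 21.0 keV = 3.3646e-15 J.
For a photon f = E/h, so f = 5.078e18 Hz.
Converting to PHz: f = 5078 PHz ≈ 5080 PHz.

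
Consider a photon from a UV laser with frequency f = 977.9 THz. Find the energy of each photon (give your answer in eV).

4.04 eV

(h = 6.62607015e-34 J·s, 1 eV = 1.602176634e-19 J.)
First convert: f = 977.9 THz = 9.779e14 Hz.
The photon relation is E = hf, giving E = 6.480e-19 J.
Converting to eV: E = 4.044 eV ≈ 4.04 eV.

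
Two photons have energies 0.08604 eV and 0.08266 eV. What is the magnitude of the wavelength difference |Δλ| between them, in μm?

Using λ = hc/E: λ₁ = 1.4410 × 10^-5 m, λ₂ = 1.4999 × 10^-5 m.
|Δλ| = |1.4410 × 10^-5 − 1.4999 × 10^-5| = 5.89 × 10^-7 m = 0.589 μm.

0.589 μm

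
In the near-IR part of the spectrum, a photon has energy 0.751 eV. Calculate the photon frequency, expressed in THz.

182 THz

First convert: E = 0.751 eV = 1.2032 × 10^-19 J.
Since f = E/h for a photon, f = 1.816 × 10^14 Hz.
Converting to THz: f = 181.6 THz ≈ 182 THz.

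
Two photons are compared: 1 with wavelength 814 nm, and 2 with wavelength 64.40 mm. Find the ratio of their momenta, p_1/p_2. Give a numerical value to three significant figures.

p_1 = 8.140e-28 kg·m/s (from wavelength = 814 nm, via p = h/λ).
p_2 = 1.029e-32 kg·m/s (from wavelength = 64.40 mm, via p = h/λ).
Ratio = 8.140e-28 / 1.029e-32 = 7.91e4.

7.91e4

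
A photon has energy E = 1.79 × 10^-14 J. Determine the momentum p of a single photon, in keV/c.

112 keV/c

Take c = 2.99792458 × 10^8 m/s, 1 eV = 1.602176634 × 10^-19 J.
Apply p = E/c: p = 5.971 × 10^-23 kg·m/s.
Converting to keV/c: p = 111.7 keV/c ≈ 112 keV/c.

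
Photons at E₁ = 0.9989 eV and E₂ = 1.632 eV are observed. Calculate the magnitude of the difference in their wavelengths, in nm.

482 nm

Using λ = hc/E: λ₁ = 1.2412e-6 m, λ₂ = 7.5971e-7 m.
|Δλ| = |1.2412e-6 − 7.5971e-7| = 4.82e-7 m = 482 nm.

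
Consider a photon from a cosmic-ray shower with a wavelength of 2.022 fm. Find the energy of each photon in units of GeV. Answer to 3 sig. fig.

Use h = 6.62607015e-34 J·s, c = 2.99792458e8 m/s, 1 eV = 1.602176634e-19 J.
Convert to SI: λ = 2.022 fm = 2.022e-15 m.
For a photon E = hc/λ, so E = 9.824e-11 J.
Converting to GeV: E = 0.6132 GeV ≈ 0.613 GeV.

0.613 GeV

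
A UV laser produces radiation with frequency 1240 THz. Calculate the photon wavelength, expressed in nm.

(c = 2.99792458 × 10^8 m/s.)
Convert to SI: f = 1240 THz = 1.24 × 10^15 Hz.
For a photon λ = c/f, so λ = 2.418 × 10^-7 m.
Converting to nm: λ = 241.8 nm ≈ 242 nm.

242 nm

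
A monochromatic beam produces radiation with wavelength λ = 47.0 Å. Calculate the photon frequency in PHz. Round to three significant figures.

63.8 PHz

Take c = 2.99792458 × 10^8 m/s.
First convert: λ = 47.0 Å = 4.70 × 10^-9 m.
For a photon f = c/λ, so f = 6.379 × 10^16 Hz.
Converting to PHz: f = 63.79 PHz ≈ 63.8 PHz.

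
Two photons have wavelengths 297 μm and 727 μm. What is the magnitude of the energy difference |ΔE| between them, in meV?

2.47 meV

Using E = hc/λ: E₁ = 6.688 × 10^-22 J, E₂ = 2.732 × 10^-22 J.
|ΔE| = |6.688 × 10^-22 − 2.732 × 10^-22| = 3.96 × 10^-22 J = 2.47 meV.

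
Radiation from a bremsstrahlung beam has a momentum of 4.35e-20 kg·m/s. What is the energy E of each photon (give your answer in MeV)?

81.4 MeV

For a photon E = pc, so E = 1.304e-11 J.
Converting to MeV: E = 81.40 MeV ≈ 81.4 MeV.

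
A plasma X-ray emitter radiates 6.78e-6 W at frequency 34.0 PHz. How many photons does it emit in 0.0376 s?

1.13e10 photons

Total energy: E_total = P·t = 6.78e-6 × 0.0376 = 2.549e-7 J.
Per-photon energy: E = 2.253e-17 J.
N = E_total / E_photon = 1.13e10.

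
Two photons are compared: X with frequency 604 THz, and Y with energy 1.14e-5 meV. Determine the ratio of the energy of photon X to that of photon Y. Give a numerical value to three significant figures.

2.19e8

E_X = 4.002e-19 J (from frequency = 604 THz, via E = hf).
E_Y = 1.826e-27 J (from energy = 1.14e-5 meV, via E given directly).
Ratio = 4.002e-19 / 1.826e-27 = 2.19e8.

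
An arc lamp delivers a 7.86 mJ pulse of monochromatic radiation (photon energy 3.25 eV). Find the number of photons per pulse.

Per-photon energy: E = 5.207 × 10^-19 J (from energy = 3.25 eV).
N = E_total / E_photon = 0.00786 J / 5.207 × 10^-19 J = 1.51 × 10^16.

1.51 × 10^16 photons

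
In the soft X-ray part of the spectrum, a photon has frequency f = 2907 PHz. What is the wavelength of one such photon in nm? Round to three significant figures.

(c = 2.99792458e8 m/s.)
In SI units: f = 2907 PHz = 2.907e18 Hz.
The photon relation is λ = c/f, giving λ = 1.031e-10 m.
Converting to nm: λ = 0.1031 nm ≈ 0.103 nm.

0.103 nm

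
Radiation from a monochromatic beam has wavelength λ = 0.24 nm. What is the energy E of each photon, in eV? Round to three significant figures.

Use h = 6.62607015 × 10^-34 J·s, c = 2.99792458 × 10^8 m/s, 1 eV = 1.602176634 × 10^-19 J.
First convert: λ = 0.24 nm = 2.4 × 10^-10 m.
Apply E = hc/λ: E = 8.277 × 10^-16 J.
Converting to eV: E = 5166 eV ≈ 5170 eV.

5170 eV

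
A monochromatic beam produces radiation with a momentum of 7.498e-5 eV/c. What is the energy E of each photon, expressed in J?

1.20e-23 J

Convert to SI: p = 7.498e-5 eV/c = 4.0071e-32 kg·m/s.
For a photon E = pc, so E = 1.201e-23 J.
So E ≈ 1.20e-23 J.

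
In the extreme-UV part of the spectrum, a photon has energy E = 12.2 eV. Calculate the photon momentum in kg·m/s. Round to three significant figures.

First convert: E = 12.2 eV = 1.9547 × 10^-18 J.
For a photon p = E/c, so p = 6.520 × 10^-27 kg·m/s.
So p ≈ 6.52 × 10^-27 kg·m/s.

6.52 × 10^-27 kg·m/s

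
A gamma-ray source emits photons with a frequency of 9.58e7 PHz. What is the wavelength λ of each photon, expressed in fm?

First convert: f = 9.58e7 PHz = 9.58e22 Hz.
The photon relation is λ = c/f, giving λ = 3.129e-15 m.
Converting to fm: λ = 3.129 fm ≈ 3.13 fm.

3.13 fm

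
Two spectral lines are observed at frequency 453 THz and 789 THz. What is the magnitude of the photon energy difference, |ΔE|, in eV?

Using E = hf: E₁ = 3.002 × 10^-19 J, E₂ = 5.228 × 10^-19 J.
|ΔE| = |3.002 × 10^-19 − 5.228 × 10^-19| = 2.23 × 10^-19 J = 1.39 eV.

1.39 eV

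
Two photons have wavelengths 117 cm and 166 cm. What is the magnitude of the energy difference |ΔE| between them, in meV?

3.13e-4 meV

Using E = hc/λ: E₁ = 1.698e-25 J, E₂ = 1.197e-25 J.
|ΔE| = |1.698e-25 − 1.197e-25| = 5.01e-26 J = 3.13e-4 meV.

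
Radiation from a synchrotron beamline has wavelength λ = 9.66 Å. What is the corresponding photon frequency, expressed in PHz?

Use c = 2.99792458e8 m/s.
In SI units: λ = 9.66 Å = 9.66e-10 m.
For a photon f = c/λ, so f = 3.103e17 Hz.
Converting to PHz: f = 310.3 PHz ≈ 310 PHz.

310 PHz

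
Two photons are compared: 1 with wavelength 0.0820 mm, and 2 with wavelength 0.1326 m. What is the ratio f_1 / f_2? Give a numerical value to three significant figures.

f_1 = 3.656 × 10^12 Hz (from wavelength = 0.0820 mm, via f = c/λ).
f_2 = 2.261 × 10^9 Hz (from wavelength = 0.1326 m, via f = c/λ).
Ratio = 3.656 × 10^12 / 2.261 × 10^9 = 1620.

1620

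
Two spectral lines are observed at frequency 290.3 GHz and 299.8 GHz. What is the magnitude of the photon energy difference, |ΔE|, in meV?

Using E = hf: E₁ = 1.9235 × 10^-22 J, E₂ = 1.9865 × 10^-22 J.
|ΔE| = |1.9235 × 10^-22 − 1.9865 × 10^-22| = 6.29 × 10^-24 J = 0.0393 meV.

0.0393 meV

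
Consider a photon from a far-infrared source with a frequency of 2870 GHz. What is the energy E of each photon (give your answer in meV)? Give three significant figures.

First convert: f = 2870 GHz = 2.87·10^12 Hz.
The photon relation is E = hf, giving E = 1.902·10^-21 J.
Converting to meV: E = 11.87 meV ≈ 11.9 meV.

11.9 meV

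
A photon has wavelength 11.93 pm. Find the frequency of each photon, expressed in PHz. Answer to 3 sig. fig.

2.51e4 PHz

Take c = 2.99792458e8 m/s.
First convert: λ = 11.93 pm = 1.193e-11 m.
Since f = c/λ for a photon, f = 2.513e19 Hz.
Converting to PHz: f = 25130 PHz ≈ 2.51e4 PHz.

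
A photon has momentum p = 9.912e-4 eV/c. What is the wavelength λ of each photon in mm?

1.25 mm

(h = 6.62607015e-34 J·s, c = 2.99792458e8 m/s, 1 eV = 1.602176634e-19 J.)
Convert to SI: p = 9.912e-4 eV/c = 5.2973e-31 kg·m/s.
The photon relation is λ = h/p, giving λ = 0.001251 m.
Converting to mm: λ = 1.251 mm ≈ 1.25 mm.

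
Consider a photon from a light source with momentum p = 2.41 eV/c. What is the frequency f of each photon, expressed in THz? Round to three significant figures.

583 THz

Use h = 6.62607015 × 10^-34 J·s, c = 2.99792458 × 10^8 m/s, 1 eV = 1.602176634 × 10^-19 J.
Convert to SI: p = 2.41 eV/c = 1.2880 × 10^-27 kg·m/s.
Apply f = pc/h: f = 5.827 × 10^14 Hz.
Converting to THz: f = 582.7 THz ≈ 583 THz.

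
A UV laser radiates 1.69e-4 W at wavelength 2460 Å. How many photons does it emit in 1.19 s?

Total energy: E_total = P·t = 1.69e-4 × 1.19 = 2.011e-4 J.
Per-photon energy: E = 8.075e-19 J.
N = E_total / E_photon = 2.49e14.

2.49e14 photons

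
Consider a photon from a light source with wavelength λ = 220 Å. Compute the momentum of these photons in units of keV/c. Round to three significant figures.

Take h = 6.62607015·10^-34 J·s, c = 2.99792458·10^8 m/s, 1 eV = 1.602176634·10^-19 J.
In SI units: λ = 220 Å = 2.2·10^-8 m.
Since p = h/λ for a photon, p = 3.012·10^-26 kg·m/s.
Converting to keV/c: p = 0.05636 keV/c ≈ 0.0564 keV/c.

0.0564 keV/c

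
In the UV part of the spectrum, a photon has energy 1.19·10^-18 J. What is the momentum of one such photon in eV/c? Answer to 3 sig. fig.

7.43 eV/c

Take c = 2.99792458·10^8 m/s, 1 eV = 1.602176634·10^-19 J.
Since p = E/c for a photon, p = 3.969·10^-27 kg·m/s.
Converting to eV/c: p = 7.427 eV/c ≈ 7.43 eV/c.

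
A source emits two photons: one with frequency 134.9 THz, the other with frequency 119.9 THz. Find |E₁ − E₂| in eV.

Using E = hf: E₁ = 8.9386 × 10^-20 J, E₂ = 7.9447 × 10^-20 J.
|ΔE| = |8.9386 × 10^-20 − 7.9447 × 10^-20| = 9.94 × 10^-21 J = 0.0620 eV.

0.0620 eV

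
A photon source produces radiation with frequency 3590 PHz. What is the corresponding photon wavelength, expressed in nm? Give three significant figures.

First convert: f = 3590 PHz = 3.59e18 Hz.
For a photon λ = c/f, so λ = 8.351e-11 m.
Converting to nm: λ = 0.08351 nm ≈ 0.0835 nm.

0.0835 nm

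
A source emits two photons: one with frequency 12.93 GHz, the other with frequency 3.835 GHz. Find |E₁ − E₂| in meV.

0.0376 meV

Using E = hf: E₁ = 8.5675 × 10^-24 J, E₂ = 2.5411 × 10^-24 J.
|ΔE| = |8.5675 × 10^-24 − 2.5411 × 10^-24| = 6.03 × 10^-24 J = 0.0376 meV.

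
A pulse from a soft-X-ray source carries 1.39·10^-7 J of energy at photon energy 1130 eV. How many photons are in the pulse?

Per-photon energy: E = 1.810·10^-16 J (from energy = 1130 eV).
N = E_total / E_photon = 1.39·10^-7 J / 1.810·10^-16 J = 7.68·10^8.

7.68·10^8 photons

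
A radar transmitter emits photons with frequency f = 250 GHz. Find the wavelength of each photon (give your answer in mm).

(c = 2.99792458e8 m/s.)
In SI units: f = 250 GHz = 2.50e11 Hz.
Since λ = c/f for a photon, λ = 0.001199 m.
Converting to mm: λ = 1.199 mm ≈ 1.20 mm.

1.20 mm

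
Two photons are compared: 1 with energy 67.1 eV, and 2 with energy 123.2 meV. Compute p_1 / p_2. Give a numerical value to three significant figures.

545

p_1 = 3.586·10^-26 kg·m/s (from energy = 67.1 eV, via p = E/c).
p_2 = 6.584·10^-29 kg·m/s (from energy = 123.2 meV, via p = E/c).
Ratio = 3.586·10^-26 / 6.584·10^-29 = 545.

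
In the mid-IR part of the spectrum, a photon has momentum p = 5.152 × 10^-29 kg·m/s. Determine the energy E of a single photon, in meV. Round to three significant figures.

96.4 meV

Take c = 2.99792458 × 10^8 m/s, 1 eV = 1.602176634 × 10^-19 J.
Apply E = pc: E = 1.545 × 10^-20 J.
Converting to meV: E = 96.40 meV ≈ 96.4 meV.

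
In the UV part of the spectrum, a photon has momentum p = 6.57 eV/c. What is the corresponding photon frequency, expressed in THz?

1590 THz

In SI units: p = 6.57 eV/c = 3.5112e-27 kg·m/s.
Apply f = pc/h: f = 1.589e15 Hz.
Converting to THz: f = 1589 THz ≈ 1590 THz.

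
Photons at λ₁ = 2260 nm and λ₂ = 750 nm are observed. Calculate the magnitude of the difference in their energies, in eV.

1.10 eV

Using E = hc/λ: E₁ = 8.790·10^-20 J, E₂ = 2.649·10^-19 J.
|ΔE| = |8.790·10^-20 − 2.649·10^-19| = 1.77·10^-19 J = 1.10 eV.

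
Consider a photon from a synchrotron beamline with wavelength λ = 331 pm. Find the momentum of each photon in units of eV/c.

First convert: λ = 331 pm = 3.31 × 10^-10 m.
The photon relation is p = h/λ, giving p = 2.002 × 10^-24 kg·m/s.
Converting to eV/c: p = 3746 eV/c ≈ 3750 eV/c.

3750 eV/c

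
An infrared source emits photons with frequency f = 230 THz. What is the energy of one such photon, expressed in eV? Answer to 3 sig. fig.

0.951 eV

Use h = 6.62607015 × 10^-34 J·s, 1 eV = 1.602176634 × 10^-19 J.
First convert: f = 230 THz = 2.3 × 10^14 Hz.
The photon relation is E = hf, giving E = 1.524 × 10^-19 J.
Converting to eV: E = 0.9512 eV ≈ 0.951 eV.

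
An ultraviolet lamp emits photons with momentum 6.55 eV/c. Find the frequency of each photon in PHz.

1.58 PHz

Convert to SI: p = 6.55 eV/c = 3.5005e-27 kg·m/s.
The photon relation is f = pc/h, giving f = 1.584e15 Hz.
Converting to PHz: f = 1.584 PHz ≈ 1.58 PHz.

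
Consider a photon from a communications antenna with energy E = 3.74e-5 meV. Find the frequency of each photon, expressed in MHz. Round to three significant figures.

Use h = 6.62607015e-34 J·s, 1 eV = 1.602176634e-19 J.
First convert: E = 3.74e-5 meV = 5.9921e-27 J.
Apply f = E/h: f = 9.043e6 Hz.
Converting to MHz: f = 9.043 MHz ≈ 9.04 MHz.

9.04 MHz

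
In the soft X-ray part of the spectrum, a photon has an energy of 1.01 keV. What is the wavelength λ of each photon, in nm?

Convert to SI: E = 1.01 keV = 1.6182e-16 J.
For a photon λ = hc/E, so λ = 1.228e-9 m.
Converting to nm: λ = 1.228 nm ≈ 1.23 nm.

1.23 nm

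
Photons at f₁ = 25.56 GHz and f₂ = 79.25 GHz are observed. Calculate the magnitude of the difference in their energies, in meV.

0.222 meV

Using E = hf: E₁ = 1.6936 × 10^-23 J, E₂ = 5.2512 × 10^-23 J.
|ΔE| = |1.6936 × 10^-23 − 5.2512 × 10^-23| = 3.56 × 10^-23 J = 0.222 meV.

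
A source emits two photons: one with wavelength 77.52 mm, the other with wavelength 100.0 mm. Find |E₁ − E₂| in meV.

Using E = hc/λ: E₁ = 2.5625 × 10^-24 J, E₂ = 1.9864 × 10^-24 J.
|ΔE| = |2.5625 × 10^-24 − 1.9864 × 10^-24| = 5.76 × 10^-25 J = 3.60 × 10^-3 meV.

3.60 × 10^-3 meV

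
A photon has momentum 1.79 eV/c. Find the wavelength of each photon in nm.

Take h = 6.62607015e-34 J·s, c = 2.99792458e8 m/s, 1 eV = 1.602176634e-19 J.
In SI units: p = 1.79 eV/c = 9.5663e-28 kg·m/s.
The photon relation is λ = h/p, giving λ = 6.926e-7 m.
Converting to nm: λ = 692.6 nm ≈ 693 nm.

693 nm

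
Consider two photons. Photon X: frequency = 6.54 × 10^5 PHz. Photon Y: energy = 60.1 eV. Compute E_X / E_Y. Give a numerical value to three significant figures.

E_X = 4.333 × 10^-13 J (from frequency = 6.54 × 10^5 PHz, via E = hf).
E_Y = 9.629 × 10^-18 J (from energy = 60.1 eV, via E given directly).
Ratio = 4.333 × 10^-13 / 9.629 × 10^-18 = 4.50 × 10^4.

4.50 × 10^4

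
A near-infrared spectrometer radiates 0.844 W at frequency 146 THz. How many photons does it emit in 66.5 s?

Total energy: E_total = P·t = 0.844 × 66.5 = 56.13 J.
Per-photon energy: E = 9.674 × 10^-20 J.
N = E_total / E_photon = 5.80 × 10^20.

5.80 × 10^20 photons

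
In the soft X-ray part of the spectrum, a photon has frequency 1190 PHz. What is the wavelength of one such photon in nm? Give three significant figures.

In SI units: f = 1190 PHz = 1.19e18 Hz.
Apply λ = c/f: λ = 2.519e-10 m.
Converting to nm: λ = 0.2519 nm ≈ 0.252 nm.

0.252 nm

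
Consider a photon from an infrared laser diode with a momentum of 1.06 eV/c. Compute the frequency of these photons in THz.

256 THz

(h = 6.62607015 × 10^-34 J·s, c = 2.99792458 × 10^8 m/s, 1 eV = 1.602176634 × 10^-19 J.)
First convert: p = 1.06 eV/c = 5.6649 × 10^-28 kg·m/s.
Since f = pc/h for a photon, f = 2.563 × 10^14 Hz.
Converting to THz: f = 256.3 THz ≈ 256 THz.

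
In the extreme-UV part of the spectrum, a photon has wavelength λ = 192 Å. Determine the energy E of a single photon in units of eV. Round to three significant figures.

64.6 eV

In SI units: λ = 192 Å = 1.92e-8 m.
The photon relation is E = hc/λ, giving E = 1.035e-17 J.
Converting to eV: E = 64.58 eV ≈ 64.6 eV.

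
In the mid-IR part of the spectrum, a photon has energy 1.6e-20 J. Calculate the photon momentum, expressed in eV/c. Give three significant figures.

0.0999 eV/c

Since p = E/c for a photon, p = 5.337e-29 kg·m/s.
Converting to eV/c: p = 0.09986 eV/c ≈ 0.0999 eV/c.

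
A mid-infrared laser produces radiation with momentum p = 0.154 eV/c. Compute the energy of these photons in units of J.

Convert to SI: p = 0.154 eV/c = 8.2302e-29 kg·m/s.
Apply E = pc: E = 2.467e-20 J.
So E ≈ 2.47e-20 J.

2.47e-20 J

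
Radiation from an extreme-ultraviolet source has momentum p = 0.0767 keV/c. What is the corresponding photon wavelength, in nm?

16.2 nm

(h = 6.62607015e-34 J·s, c = 2.99792458e8 m/s, 1 eV = 1.602176634e-19 J.)
First convert: p = 0.0767 keV/c = 4.0991e-26 kg·m/s.
For a photon λ = h/p, so λ = 1.616e-8 m.
Converting to nm: λ = 16.16 nm ≈ 16.2 nm.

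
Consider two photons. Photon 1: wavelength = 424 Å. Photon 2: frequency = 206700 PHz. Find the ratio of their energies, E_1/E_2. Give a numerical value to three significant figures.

3.42e-5

E_1 = 4.685e-18 J (from wavelength = 424 Å, via E = hc/λ).
E_2 = 1.370e-13 J (from frequency = 206700 PHz, via E = hf).
Ratio = 4.685e-18 / 1.370e-13 = 3.42e-5.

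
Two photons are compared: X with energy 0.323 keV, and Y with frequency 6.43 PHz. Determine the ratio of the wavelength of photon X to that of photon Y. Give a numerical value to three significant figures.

λ_X = 3.839e-9 m (from energy = 0.323 keV, via λ = hc/E).
λ_Y = 4.662e-8 m (from frequency = 6.43 PHz, via λ = c/f).
Ratio = 3.839e-9 / 4.662e-8 = 0.0823.

0.0823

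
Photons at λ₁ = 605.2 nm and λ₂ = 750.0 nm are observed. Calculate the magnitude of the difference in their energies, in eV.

Using E = hc/λ: E₁ = 3.2823e-19 J, E₂ = 2.6486e-19 J.
|ΔE| = |3.2823e-19 − 2.6486e-19| = 6.34e-20 J = 0.396 eV.

0.396 eV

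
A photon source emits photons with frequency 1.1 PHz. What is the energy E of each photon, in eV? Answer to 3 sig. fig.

4.55 eV

Convert to SI: f = 1.1 PHz = 1.1·10^15 Hz.
The photon relation is E = hf, giving E = 7.289·10^-19 J.
Converting to eV: E = 4.549 eV ≈ 4.55 eV.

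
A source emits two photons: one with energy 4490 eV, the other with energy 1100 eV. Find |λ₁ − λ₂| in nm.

Using λ = hc/E: λ₁ = 2.761e-10 m, λ₂ = 1.127e-9 m.
|Δλ| = |2.761e-10 − 1.127e-9| = 8.51e-10 m = 0.851 nm.

0.851 nm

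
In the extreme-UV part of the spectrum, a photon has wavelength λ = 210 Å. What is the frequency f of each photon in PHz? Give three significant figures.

14.3 PHz

(c = 2.99792458 × 10^8 m/s.)
First convert: λ = 210 Å = 2.1 × 10^-8 m.
Since f = c/λ for a photon, f = 1.428 × 10^16 Hz.
Converting to PHz: f = 14.28 PHz ≈ 14.3 PHz.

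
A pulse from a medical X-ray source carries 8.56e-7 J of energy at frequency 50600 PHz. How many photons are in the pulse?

2.55e7 photons

Per-photon energy: E = 3.353e-14 J (from frequency = 50600 PHz).
N = E_total / E_photon = 8.56e-7 J / 3.353e-14 J = 2.55e7.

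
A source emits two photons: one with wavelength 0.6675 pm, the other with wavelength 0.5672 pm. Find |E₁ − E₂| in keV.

Using E = hc/λ: E₁ = 2.9759e-13 J, E₂ = 3.5022e-13 J.
|ΔE| = |2.9759e-13 − 3.5022e-13| = 5.26e-14 J = 328 keV.

328 keV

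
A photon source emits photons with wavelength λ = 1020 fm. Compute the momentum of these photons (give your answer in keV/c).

In SI units: λ = 1020 fm = 1.020 × 10^-12 m.
Apply p = h/λ: p = 6.496 × 10^-22 kg·m/s.
Converting to keV/c: p = 1216 keV/c ≈ 1220 keV/c.

1220 keV/c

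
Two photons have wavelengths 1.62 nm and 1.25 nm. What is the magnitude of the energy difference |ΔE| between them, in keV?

Using E = hc/λ: E₁ = 1.226 × 10^-16 J, E₂ = 1.589 × 10^-16 J.
|ΔE| = |1.226 × 10^-16 − 1.589 × 10^-16| = 3.63 × 10^-17 J = 0.227 keV.

0.227 keV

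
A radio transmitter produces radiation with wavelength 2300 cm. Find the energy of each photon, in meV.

5.39 × 10^-5 meV

(h = 6.62607015 × 10^-34 J·s, c = 2.99792458 × 10^8 m/s, 1 eV = 1.602176634 × 10^-19 J.)
In SI units: λ = 2300 cm = 23.0 m.
Apply E = hc/λ: E = 8.637 × 10^-27 J.
Converting to meV: E = 5.391 × 10^-5 meV ≈ 5.39 × 10^-5 meV.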